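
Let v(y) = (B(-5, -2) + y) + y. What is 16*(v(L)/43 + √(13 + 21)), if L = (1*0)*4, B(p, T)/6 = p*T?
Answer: 960/43 + 16*√34 ≈ 115.62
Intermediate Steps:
B(p, T) = 6*T*p (B(p, T) = 6*(p*T) = 6*(T*p) = 6*T*p)
L = 0 (L = 0*4 = 0)
v(y) = 60 + 2*y (v(y) = (6*(-2)*(-5) + y) + y = (60 + y) + y = 60 + 2*y)
16*(v(L)/43 + √(13 + 21)) = 16*((60 + 2*0)/43 + √(13 + 21)) = 16*((60 + 0)*(1/43) + √34) = 16*(60*(1/43) + √34) = 16*(60/43 + √34) = 960/43 + 16*√34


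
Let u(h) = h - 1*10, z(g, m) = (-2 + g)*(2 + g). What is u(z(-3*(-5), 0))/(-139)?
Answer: -211/139 ≈ -1.5180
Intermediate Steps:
u(h) = -10 + h (u(h) = h - 10 = -10 + h)
u(z(-3*(-5), 0))/(-139) = (-10 + (-4 + (-3*(-5))²))/(-139) = (-10 + (-4 + 15²))*(-1/139) = (-10 + (-4 + 225))*(-1/139) = (-10 + 221)*(-1/139) = 211*(-1/139) = -211/139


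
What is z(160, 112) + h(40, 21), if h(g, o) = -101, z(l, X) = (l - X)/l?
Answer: -1007/10 ≈ -100.70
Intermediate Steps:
z(l, X) = (l - X)/l
z(160, 112) + h(40, 21) = (160 - 1*112)/160 - 101 = (160 - 112)/160 - 101 = (1/160)*48 - 101 = 3/10 - 101 = -1007/10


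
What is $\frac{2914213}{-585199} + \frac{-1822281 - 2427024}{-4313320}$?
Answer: $- \frac{2016648836093}{504830110136} \approx -3.9947$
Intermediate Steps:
$\frac{2914213}{-585199} + \frac{-1822281 - 2427024}{-4313320} = 2914213 \left(- \frac{1}{585199}\right) + \left(-1822281 - 2427024\right) \left(- \frac{1}{4313320}\right) = - \frac{2914213}{585199} - - \frac{849861}{862664} = - \frac{2914213}{585199} + \frac{849861}{862664} = - \frac{2016648836093}{504830110136}$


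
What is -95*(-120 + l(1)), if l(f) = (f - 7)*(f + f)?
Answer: 12540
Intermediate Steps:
l(f) = 2*f*(-7 + f) (l(f) = (-7 + f)*(2*f) = 2*f*(-7 + f))
-95*(-120 + l(1)) = -95*(-120 + 2*1*(-7 + 1)) = -95*(-120 + 2*1*(-6)) = -95*(-120 - 12) = -95*(-132) = 12540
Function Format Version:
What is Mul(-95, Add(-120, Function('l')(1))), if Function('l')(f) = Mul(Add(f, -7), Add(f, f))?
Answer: 12540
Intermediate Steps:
Function('l')(f) = Mul(2, f, Add(-7, f)) (Function('l')(f) = Mul(Add(-7, f), Mul(2, f)) = Mul(2, f, Add(-7, f)))
Mul(-95, Add(-120, Function('l')(1))) = Mul(-95, Add(-120, Mul(2, 1, Add(-7, 1)))) = Mul(-95, Add(-120, Mul(2, 1, -6))) = Mul(-95, Add(-120, -12)) = Mul(-95, -132) = 12540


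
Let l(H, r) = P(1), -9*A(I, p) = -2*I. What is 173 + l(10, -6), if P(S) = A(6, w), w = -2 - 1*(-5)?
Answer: 523/3 ≈ 174.33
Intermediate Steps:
w = 3 (w = -2 + 5 = 3)
A(I, p) = 2*I/9 (A(I, p) = -(-2)*I/9 = 2*I/9)
P(S) = 4/3 (P(S) = (2/9)*6 = 4/3)
l(H, r) = 4/3
173 + l(10, -6) = 173 + 4/3 = 523/3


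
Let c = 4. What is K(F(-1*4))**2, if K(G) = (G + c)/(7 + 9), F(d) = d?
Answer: 0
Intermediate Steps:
K(G) = 1/4 + G/16 (K(G) = (G + 4)/(7 + 9) = (4 + G)/16 = (4 + G)*(1/16) = 1/4 + G/16)
K(F(-1*4))**2 = (1/4 + (-1*4)/16)**2 = (1/4 + (1/16)*(-4))**2 = (1/4 - 1/4)**2 = 0**2 = 0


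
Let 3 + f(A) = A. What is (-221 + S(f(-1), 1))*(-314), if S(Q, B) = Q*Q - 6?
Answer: 66254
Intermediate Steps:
f(A) = -3 + A
S(Q, B) = -6 + Q² (S(Q, B) = Q² - 6 = -6 + Q²)
(-221 + S(f(-1), 1))*(-314) = (-221 + (-6 + (-3 - 1)²))*(-314) = (-221 + (-6 + (-4)²))*(-314) = (-221 + (-6 + 16))*(-314) = (-221 + 10)*(-314) = -211*(-314) = 66254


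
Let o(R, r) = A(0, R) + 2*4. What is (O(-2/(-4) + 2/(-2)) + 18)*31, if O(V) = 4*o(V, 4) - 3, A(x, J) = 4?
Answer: 1953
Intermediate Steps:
o(R, r) = 12 (o(R, r) = 4 + 2*4 = 4 + 8 = 12)
O(V) = 45 (O(V) = 4*12 - 3 = 48 - 3 = 45)
(O(-2/(-4) + 2/(-2)) + 18)*31 = (45 + 18)*31 = 63*31 = 1953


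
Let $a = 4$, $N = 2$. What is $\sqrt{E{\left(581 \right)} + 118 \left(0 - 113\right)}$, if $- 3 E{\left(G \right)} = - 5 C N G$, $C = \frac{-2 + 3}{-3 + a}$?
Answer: $\frac{4 i \sqrt{6411}}{3} \approx 106.76 i$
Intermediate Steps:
$C = 1$ ($C = \frac{-2 + 3}{-3 + 4} = 1 \cdot 1^{-1} = 1 \cdot 1 = 1$)
$E{\left(G \right)} = \frac{10 G}{3}$ ($E{\left(G \right)} = - \frac{\left(-5\right) 1 \cdot 2 G}{3} = - \frac{\left(-5\right) 2 G}{3} = - \frac{\left(-10\right) G}{3} = \frac{10 G}{3}$)
$\sqrt{E{\left(581 \right)} + 118 \left(0 - 113\right)} = \sqrt{\frac{10}{3} \cdot 581 + 118 \left(0 - 113\right)} = \sqrt{\frac{5810}{3} + 118 \left(-113\right)} = \sqrt{\frac{5810}{3} - 13334} = \sqrt{- \frac{34192}{3}} = \frac{4 i \sqrt{6411}}{3}$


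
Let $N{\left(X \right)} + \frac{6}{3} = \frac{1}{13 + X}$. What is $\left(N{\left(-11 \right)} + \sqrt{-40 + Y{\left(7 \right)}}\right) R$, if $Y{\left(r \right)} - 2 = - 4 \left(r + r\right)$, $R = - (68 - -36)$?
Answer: $156 - 104 i \sqrt{94} \approx 156.0 - 1008.3 i$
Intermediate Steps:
$N{\left(X \right)} = -2 + \frac{1}{13 + X}$
$R = -104$ ($R = - (68 + 36) = \left(-1\right) 104 = -104$)
$Y{\left(r \right)} = 2 - 8 r$ ($Y{\left(r \right)} = 2 - 4 \left(r + r\right) = 2 - 4 \cdot 2 r = 2 - 8 r$)
$\left(N{\left(-11 \right)} + \sqrt{-40 + Y{\left(7 \right)}}\right) R = \left(\frac{-25 - -22}{13 - 11} + \sqrt{-40 + \left(2 - 56\right)}\right) \left(-104\right) = \left(\frac{-25 + 22}{2} + \sqrt{-40 + \left(2 - 56\right)}\right) \left(-104\right) = \left(\frac{1}{2} \left(-3\right) + \sqrt{-40 - 54}\right) \left(-104\right) = \left(- \frac{3}{2} + \sqrt{-94}\right) \left(-104\right) = \left(- \frac{3}{2} + i \sqrt{94}\right) \left(-104\right) = 156 - 104 i \sqrt{94}$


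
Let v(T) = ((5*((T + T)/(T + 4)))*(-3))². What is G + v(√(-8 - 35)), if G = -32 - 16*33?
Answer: 20*(-224*√43 + 1179*I)/(8*√43 + 27*I) ≈ -259.83 + 583.22*I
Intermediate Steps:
v(T) = 900*T²/(4 + T)² (v(T) = ((5*((2*T)/(4 + T)))*(-3))² = ((5*(2*T/(4 + T)))*(-3))² = ((10*T/(4 + T))*(-3))² = (-30*T/(4 + T))² = 900*T²/(4 + T)²)
G = -560 (G = -32 - 528 = -560)
G + v(√(-8 - 35)) = -560 + 900*(√(-8 - 35))²/(4 + √(-8 - 35))² = -560 + 900*(√(-43))²/(4 + √(-43))² = -560 + 900*(I*√43)²/(4 + I*√43)² = -560 + 900*(-43)/(4 + I*√43)² = -560 - 38700/(4 + I*√43)²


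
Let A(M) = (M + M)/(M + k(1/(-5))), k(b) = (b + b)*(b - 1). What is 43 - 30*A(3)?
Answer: -253/29 ≈ -8.7241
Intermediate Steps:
k(b) = 2*b*(-1 + b) (k(b) = (2*b)*(-1 + b) = 2*b*(-1 + b))
A(M) = 2*M/(12/25 + M) (A(M) = (M + M)/(M + 2*(-1 + 1/(-5))/(-5)) = (2*M)/(M + 2*(-⅕)*(-1 - ⅕)) = (2*M)/(M + 2*(-⅕)*(-6/5)) = (2*M)/(M + 12/25) = (2*M)/(12/25 + M) = 2*M/(12/25 + M))
43 - 30*A(3) = 43 - 1500*3/(12 + 25*3) = 43 - 1500*3/(12 + 75) = 43 - 1500*3/87 = 43 - 30*50/29 = 43 - 1500/29 = -253/29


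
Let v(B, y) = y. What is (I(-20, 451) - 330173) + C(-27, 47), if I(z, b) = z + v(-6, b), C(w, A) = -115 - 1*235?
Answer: -330092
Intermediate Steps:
C(w, A) = -350 (C(w, A) = -115 - 235 = -350)
I(z, b) = b + z (I(z, b) = z + b = b + z)
(I(-20, 451) - 330173) + C(-27, 47) = ((451 - 20) - 330173) - 350 = (431 - 330173) - 350 = -329742 - 350 = -330092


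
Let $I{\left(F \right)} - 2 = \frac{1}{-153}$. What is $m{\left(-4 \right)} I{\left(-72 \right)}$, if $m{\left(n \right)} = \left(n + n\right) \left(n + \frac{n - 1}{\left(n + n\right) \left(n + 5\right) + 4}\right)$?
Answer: $\frac{6710}{153} \approx 43.856$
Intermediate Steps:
$I{\left(F \right)} = \frac{305}{153}$ ($I{\left(F \right)} = 2 + \frac{1}{-153} = 2 - \frac{1}{153} = \frac{305}{153}$)
$m{\left(n \right)} = 2 n \left(n + \frac{-1 + n}{4 + 2 n \left(5 + n\right)}\right)$ ($m{\left(n \right)} = 2 n \left(n + \frac{-1 + n}{2 n \left(5 + n\right) + 4}\right) = 2 n \left(n + \frac{-1 + n}{4 + 2 n \left(5 + n\right)}\right)$)
$m{\left(-4 \right)} I{\left(-72 \right)} = - \frac{4 \left(-1 + 2 \left(-4\right)^{3} + 5 \left(-4\right) + 10 \left(-4\right)^{2}\right)}{2 + \left(-4\right)^{2} + 5 \left(-4\right)} \frac{305}{153} = - \frac{4 \left(-1 + 2 \left(-64\right) - 20 + 10 \cdot 16\right)}{2 + 16 - 20} \cdot \frac{305}{153} = - \frac{4 \left(-1 - 128 - 20 + 160\right)}{-2} \cdot \frac{305}{153} = \left(-4\right) \left(- \frac{1}{2}\right) 11 \cdot \frac{305}{153} = 22 \cdot \frac{305}{153} = \frac{6710}{153}$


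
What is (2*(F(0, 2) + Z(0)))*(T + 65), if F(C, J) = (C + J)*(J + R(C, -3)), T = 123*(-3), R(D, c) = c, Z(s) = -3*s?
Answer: 1216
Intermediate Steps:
T = -369
F(C, J) = (-3 + J)*(C + J) (F(C, J) = (C + J)*(J - 3) = (C + J)*(-3 + J) = (-3 + J)*(C + J))
(2*(F(0, 2) + Z(0)))*(T + 65) = (2*((2² - 3*0 - 3*2 + 0*2) - 3*0))*(-369 + 65) = (2*((4 + 0 - 6 + 0) + 0))*(-304) = (2*(-2 + 0))*(-304) = (2*(-2))*(-304) = -4*(-304) = 1216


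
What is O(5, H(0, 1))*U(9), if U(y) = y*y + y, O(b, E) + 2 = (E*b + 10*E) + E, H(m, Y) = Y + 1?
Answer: 2700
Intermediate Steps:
H(m, Y) = 1 + Y
O(b, E) = -2 + 11*E + E*b (O(b, E) = -2 + ((E*b + 10*E) + E) = -2 + ((10*E + E*b) + E) = -2 + (11*E + E*b) = -2 + 11*E + E*b)
U(y) = y + y² (U(y) = y² + y = y + y²)
O(5, H(0, 1))*U(9) = (-2 + 11*(1 + 1) + (1 + 1)*5)*(9*(1 + 9)) = (-2 + 11*2 + 2*5)*(9*10) = (-2 + 22 + 10)*90 = 30*90 = 2700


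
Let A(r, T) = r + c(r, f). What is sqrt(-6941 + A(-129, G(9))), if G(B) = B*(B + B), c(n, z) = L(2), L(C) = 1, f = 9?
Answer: I*sqrt(7069) ≈ 84.077*I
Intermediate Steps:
c(n, z) = 1
G(B) = 2*B**2 (G(B) = B*(2*B) = 2*B**2)
A(r, T) = 1 + r (A(r, T) = r + 1 = 1 + r)
sqrt(-6941 + A(-129, G(9))) = sqrt(-6941 + (1 - 129)) = sqrt(-6941 - 128) = sqrt(-7069) = I*sqrt(7069)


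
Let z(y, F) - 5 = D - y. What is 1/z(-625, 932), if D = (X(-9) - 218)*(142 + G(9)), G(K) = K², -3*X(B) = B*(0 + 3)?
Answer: -1/45977 ≈ -2.1750e-5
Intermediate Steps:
X(B) = -B (X(B) = -B*(0 + 3)/3 = -B*3/3 = -B)
D = -46607 (D = (-1*(-9) - 218)*(142 + 9²) = (9 - 218)*(142 + 81) = -209*223 = -46607)
z(y, F) = -46602 - y (z(y, F) = 5 + (-46607 - y) = -46602 - y)
1/z(-625, 932) = 1/(-46602 - 1*(-625)) = 1/(-46602 + 625) = 1/(-45977) = -1/45977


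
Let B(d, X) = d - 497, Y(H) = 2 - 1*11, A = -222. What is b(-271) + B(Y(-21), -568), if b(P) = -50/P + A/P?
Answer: -136854/271 ≈ -505.00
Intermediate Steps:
Y(H) = -9 (Y(H) = 2 - 11 = -9)
B(d, X) = -497 + d
b(P) = -272/P (b(P) = -50/P - 222/P = -272/P)
b(-271) + B(Y(-21), -568) = -272/(-271) + (-497 - 9) = -272*(-1/271) - 506 = 272/271 - 506 = -136854/271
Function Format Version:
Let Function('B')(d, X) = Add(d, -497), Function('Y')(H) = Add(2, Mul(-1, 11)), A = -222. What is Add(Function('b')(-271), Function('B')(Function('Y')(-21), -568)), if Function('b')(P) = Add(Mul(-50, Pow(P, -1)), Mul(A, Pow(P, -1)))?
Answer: Rational(-136854, 271) ≈ -505.00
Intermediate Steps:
Function('Y')(H) = -9 (Function('Y')(H) = Add(2, -11) = -9)
Function('B')(d, X) = Add(-497, d)
Function('b')(P) = Mul(-272, Pow(P, -1)) (Function('b')(P) = Add(Mul(-50, Pow(P, -1)), Mul(-222, Pow(P, -1))) = Mul(-272, Pow(P, -1)))
Add(Function('b')(-271), Function('B')(Function('Y')(-21), -568)) = Add(Mul(-272, Pow(-271, -1)), Add(-497, -9)) = Add(Mul(-272, Rational(-1, 271)), -506) = Add(Rational(272, 271), -506) = Rational(-136854, 271)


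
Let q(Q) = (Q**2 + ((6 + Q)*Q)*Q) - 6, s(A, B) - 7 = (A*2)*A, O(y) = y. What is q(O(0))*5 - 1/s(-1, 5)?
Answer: -271/9 ≈ -30.111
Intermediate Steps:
s(A, B) = 7 + 2*A**2 (s(A, B) = 7 + (A*2)*A = 7 + (2*A)*A = 7 + 2*A**2)
q(Q) = -6 + Q**2 + Q**2*(6 + Q) (q(Q) = (Q**2 + (Q*(6 + Q))*Q) - 6 = (Q**2 + Q**2*(6 + Q)) - 6 = -6 + Q**2 + Q**2*(6 + Q))
q(O(0))*5 - 1/s(-1, 5) = (-6 + 0**3 + 7*0**2)*5 - 1/(7 + 2*(-1)**2) = (-6 + 0 + 7*0)*5 - 1/(7 + 2*1) = (-6 + 0 + 0)*5 - 1/(7 + 2) = -6*5 - 1/9 = -30 - 1*1/9 = -30 - 1/9 = -271/9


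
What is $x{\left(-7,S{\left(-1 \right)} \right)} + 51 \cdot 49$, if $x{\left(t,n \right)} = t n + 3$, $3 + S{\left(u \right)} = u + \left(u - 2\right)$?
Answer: $2551$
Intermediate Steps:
$S{\left(u \right)} = -5 + 2 u$ ($S{\left(u \right)} = -3 + \left(u + \left(u - 2\right)\right) = -3 + \left(u + \left(-2 + u\right)\right) = -3 + \left(-2 + 2 u\right) = -5 + 2 u$)
$x{\left(t,n \right)} = 3 + n t$ ($x{\left(t,n \right)} = n t + 3 = 3 + n t$)
$x{\left(-7,S{\left(-1 \right)} \right)} + 51 \cdot 49 = \left(3 + \left(-5 + 2 \left(-1\right)\right) \left(-7\right)\right) + 51 \cdot 49 = \left(3 + \left(-5 - 2\right) \left(-7\right)\right) + 2499 = \left(3 - -49\right) + 2499 = \left(3 + 49\right) + 2499 = 52 + 2499 = 2551$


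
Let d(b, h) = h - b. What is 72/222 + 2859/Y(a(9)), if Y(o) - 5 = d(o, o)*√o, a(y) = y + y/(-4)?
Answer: 105843/185 ≈ 572.12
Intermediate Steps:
a(y) = 3*y/4 (a(y) = y + y*(-¼) = y - y/4 = 3*y/4)
Y(o) = 5 (Y(o) = 5 + (o - o)*√o = 5 + 0*√o = 5 + 0 = 5)
72/222 + 2859/Y(a(9)) = 72/222 + 2859/5 = 72*(1/222) + 2859*(⅕) = 12/37 + 2859/5 = 105843/185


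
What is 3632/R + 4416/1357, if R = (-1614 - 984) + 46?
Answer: 34462/18821 ≈ 1.8310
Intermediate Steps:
R = -2552 (R = -2598 + 46 = -2552)
3632/R + 4416/1357 = 3632/(-2552) + 4416/1357 = 3632*(-1/2552) + 4416*(1/1357) = -454/319 + 192/59 = 34462/18821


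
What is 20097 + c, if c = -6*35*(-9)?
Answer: 21987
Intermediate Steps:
c = 1890 (c = -210*(-9) = 1890)
20097 + c = 20097 + 1890 = 21987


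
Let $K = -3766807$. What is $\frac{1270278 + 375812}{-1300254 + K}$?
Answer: $- \frac{1646090}{5067061} \approx -0.32486$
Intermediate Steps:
$\frac{1270278 + 375812}{-1300254 + K} = \frac{1270278 + 375812}{-1300254 - 3766807} = \frac{1646090}{-5067061} = 1646090 \left(- \frac{1}{5067061}\right) = - \frac{1646090}{5067061}$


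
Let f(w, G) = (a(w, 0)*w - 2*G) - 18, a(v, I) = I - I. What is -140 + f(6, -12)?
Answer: -134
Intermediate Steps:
a(v, I) = 0
f(w, G) = -18 - 2*G (f(w, G) = (0*w - 2*G) - 18 = (0 - 2*G) - 18 = -2*G - 18 = -18 - 2*G)
-140 + f(6, -12) = -140 + (-18 - 2*(-12)) = -140 + (-18 + 24) = -140 + 6 = -134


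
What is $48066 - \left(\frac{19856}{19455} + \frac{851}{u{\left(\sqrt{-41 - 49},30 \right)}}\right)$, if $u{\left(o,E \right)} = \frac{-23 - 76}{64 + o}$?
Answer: $\frac{31211636782}{642015} + \frac{851 i \sqrt{10}}{33} \approx 48615.0 + 81.548 i$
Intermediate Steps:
$u{\left(o,E \right)} = - \frac{99}{64 + o}$
$48066 - \left(\frac{19856}{19455} + \frac{851}{u{\left(\sqrt{-41 - 49},30 \right)}}\right) = 48066 - \left(\frac{19856}{19455} - \left(\frac{54464}{99} + \frac{851 \sqrt{-41 - 49}}{99}\right)\right) = 48066 - \left(\frac{19856}{19455} + \frac{851}{\left(-99\right) \frac{1}{64 + \sqrt{-41 - 49}}}\right) = 48066 - \left(\frac{19856}{19455} + \frac{851}{\left(-99\right) \frac{1}{64 + \sqrt{-90}}}\right) = 48066 - \left(\frac{19856}{19455} + \frac{851}{\left(-99\right) \frac{1}{64 + 3 i \sqrt{10}}}\right) = 48066 - \left(\frac{19856}{19455} + 851 \left(- \frac{64}{99} - \frac{i \sqrt{10}}{33}\right)\right) = 48066 + \left(\left(\frac{54464}{99} + \frac{851 i \sqrt{10}}{33}\right) - \frac{19856}{19455}\right) = 48066 + \left(\frac{352543792}{642015} + \frac{851 i \sqrt{10}}{33}\right) = \frac{31211636782}{642015} + \frac{851 i \sqrt{10}}{33}$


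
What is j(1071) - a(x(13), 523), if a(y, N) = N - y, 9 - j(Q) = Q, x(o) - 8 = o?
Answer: -1564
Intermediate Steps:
x(o) = 8 + o
j(Q) = 9 - Q
j(1071) - a(x(13), 523) = (9 - 1*1071) - (523 - (8 + 13)) = (9 - 1071) - (523 - 1*21) = -1062 - (523 - 21) = -1062 - 1*502 = -1062 - 502 = -1564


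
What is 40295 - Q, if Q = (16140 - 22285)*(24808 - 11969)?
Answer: 78935950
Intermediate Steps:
Q = -78895655 (Q = -6145*12839 = -78895655)
40295 - Q = 40295 - 1*(-78895655) = 40295 + 78895655 = 78935950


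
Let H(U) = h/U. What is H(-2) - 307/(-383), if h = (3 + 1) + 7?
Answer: -3599/766 ≈ -4.6984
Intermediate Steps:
h = 11 (h = 4 + 7 = 11)
H(U) = 11/U
H(-2) - 307/(-383) = 11/(-2) - 307/(-383) = 11*(-½) - 1/383*(-307) = -11/2 + 307/383 = -3599/766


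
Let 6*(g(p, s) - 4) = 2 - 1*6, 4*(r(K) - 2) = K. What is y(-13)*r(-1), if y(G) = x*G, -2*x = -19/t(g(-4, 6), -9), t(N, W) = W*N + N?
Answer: 5187/640 ≈ 8.1047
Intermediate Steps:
r(K) = 2 + K/4
g(p, s) = 10/3 (g(p, s) = 4 + (2 - 1*6)/6 = 4 + (2 - 6)/6 = 4 + (1/6)*(-4) = 4 - 2/3 = 10/3)
t(N, W) = N + N*W (t(N, W) = N*W + N = N + N*W)
x = -57/160 (x = -(-19)/(2*(10*(1 - 9)/3)) = -(-19)/(2*((10/3)*(-8))) = -(-19)/(2*(-80/3)) = -(-19)*(-3)/(2*80) = -1/2*57/80 = -57/160 ≈ -0.35625)
y(G) = -57*G/160
y(-13)*r(-1) = (-57/160*(-13))*(2 + (1/4)*(-1)) = 741*(2 - 1/4)/160 = (741/160)*(7/4) = 5187/640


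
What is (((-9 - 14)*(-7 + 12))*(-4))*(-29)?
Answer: -13340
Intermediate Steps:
(((-9 - 14)*(-7 + 12))*(-4))*(-29) = (-23*5*(-4))*(-29) = -115*(-4)*(-29) = 460*(-29) = -13340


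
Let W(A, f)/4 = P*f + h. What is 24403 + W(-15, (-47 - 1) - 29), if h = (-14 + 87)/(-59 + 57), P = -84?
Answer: 50129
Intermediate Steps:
h = -73/2 (h = 73/(-2) = 73*(-½) = -73/2 ≈ -36.500)
W(A, f) = -146 - 336*f (W(A, f) = 4*(-84*f - 73/2) = 4*(-73/2 - 84*f) = -146 - 336*f)
24403 + W(-15, (-47 - 1) - 29) = 24403 + (-146 - 336*((-47 - 1) - 29)) = 24403 + (-146 - 336*(-48 - 29)) = 24403 + (-146 - 336*(-77)) = 24403 + (-146 + 25872) = 24403 + 25726 = 50129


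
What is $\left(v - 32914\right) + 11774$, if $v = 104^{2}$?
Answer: $-10324$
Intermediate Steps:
$v = 10816$
$\left(v - 32914\right) + 11774 = \left(10816 - 32914\right) + 11774 = -22098 + 11774 = -10324$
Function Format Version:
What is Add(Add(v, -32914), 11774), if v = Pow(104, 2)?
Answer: -10324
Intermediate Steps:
v = 10816
Add(Add(v, -32914), 11774) = Add(Add(10816, -32914), 11774) = Add(-22098, 11774) = -10324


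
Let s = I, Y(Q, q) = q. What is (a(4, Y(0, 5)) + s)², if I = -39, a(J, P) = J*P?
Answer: 361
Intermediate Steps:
s = -39
(a(4, Y(0, 5)) + s)² = (4*5 - 39)² = (20 - 39)² = (-19)² = 361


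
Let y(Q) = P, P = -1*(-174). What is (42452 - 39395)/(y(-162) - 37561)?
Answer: -3057/37387 ≈ -0.081766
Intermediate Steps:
P = 174
y(Q) = 174
(42452 - 39395)/(y(-162) - 37561) = (42452 - 39395)/(174 - 37561) = 3057/(-37387) = 3057*(-1/37387) = -3057/37387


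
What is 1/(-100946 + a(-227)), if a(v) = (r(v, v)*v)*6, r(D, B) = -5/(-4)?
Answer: -2/205297 ≈ -9.7420e-6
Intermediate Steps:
r(D, B) = 5/4 (r(D, B) = -5*(-1/4) = 5/4)
a(v) = 15*v/2 (a(v) = (5*v/4)*6 = 15*v/2)
1/(-100946 + a(-227)) = 1/(-100946 + (15/2)*(-227)) = 1/(-100946 - 3405/2) = 1/(-205297/2) = -2/205297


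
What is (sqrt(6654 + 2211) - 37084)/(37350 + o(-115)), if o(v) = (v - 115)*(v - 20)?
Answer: -9271/17100 + sqrt(985)/22800 ≈ -0.54079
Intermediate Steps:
o(v) = (-115 + v)*(-20 + v)
(sqrt(6654 + 2211) - 37084)/(37350 + o(-115)) = (sqrt(6654 + 2211) - 37084)/(37350 + (2300 + (-115)**2 - 135*(-115))) = (sqrt(8865) - 37084)/(37350 + (2300 + 13225 + 15525)) = (3*sqrt(985) - 37084)/(37350 + 31050) = (-37084 + 3*sqrt(985))/68400 = (-37084 + 3*sqrt(985))*(1/68400) = -9271/17100 + sqrt(985)/22800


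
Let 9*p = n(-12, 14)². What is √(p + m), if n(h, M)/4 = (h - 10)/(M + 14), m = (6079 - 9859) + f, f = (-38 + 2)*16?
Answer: 176*I*√62/21 ≈ 65.992*I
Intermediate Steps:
f = -576 (f = -36*16 = -576)
m = -4356 (m = (6079 - 9859) - 576 = -3780 - 576 = -4356)
n(h, M) = 4*(-10 + h)/(14 + M) (n(h, M) = 4*((h - 10)/(M + 14)) = 4*((-10 + h)/(14 + M)) = 4*(-10 + h)/(14 + M))
p = 484/441 (p = (4*(-10 - 12)/(14 + 14))²/9 = (4*(-22)/28)²/9 = (4*(1/28)*(-22))²/9 = (-22/7)²/9 = (⅑)*(484/49) = 484/441 ≈ 1.0975)
√(p + m) = √(484/441 - 4356) = √(-1920512/441) = 176*I*√62/21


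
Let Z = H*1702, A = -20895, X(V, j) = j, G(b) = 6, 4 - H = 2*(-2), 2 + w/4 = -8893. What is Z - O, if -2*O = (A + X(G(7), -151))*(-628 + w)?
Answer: 381030400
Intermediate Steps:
w = -35580 (w = -8 + 4*(-8893) = -8 - 35572 = -35580)
H = 8 (H = 4 - 2*(-2) = 4 - 1*(-4) = 4 + 4 = 8)
O = -381016784 (O = -(-20895 - 151)*(-628 - 35580)/2 = -(-10523)*(-36208) = -½*762033568 = -381016784)
Z = 13616 (Z = 8*1702 = 13616)
Z - O = 13616 - 1*(-381016784) = 13616 + 381016784 = 381030400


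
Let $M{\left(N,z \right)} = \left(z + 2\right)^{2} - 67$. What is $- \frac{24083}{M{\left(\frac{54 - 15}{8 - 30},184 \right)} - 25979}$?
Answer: $- \frac{24083}{8550} \approx -2.8167$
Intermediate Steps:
$M{\left(N,z \right)} = -67 + \left(2 + z\right)^{2}$ ($M{\left(N,z \right)} = \left(2 + z\right)^{2} - 67 = -67 + \left(2 + z\right)^{2}$)
$- \frac{24083}{M{\left(\frac{54 - 15}{8 - 30},184 \right)} - 25979} = - \frac{24083}{\left(-67 + \left(2 + 184\right)^{2}\right) - 25979} = - \frac{24083}{\left(-67 + 186^{2}\right) - 25979} = - \frac{24083}{\left(-67 + 34596\right) - 25979} = - \frac{24083}{34529 - 25979} = - \frac{24083}{8550}$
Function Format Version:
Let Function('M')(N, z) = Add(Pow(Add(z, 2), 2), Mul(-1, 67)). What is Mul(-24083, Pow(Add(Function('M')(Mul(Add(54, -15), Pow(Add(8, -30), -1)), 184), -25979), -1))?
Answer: Rational(-24083, 8550) ≈ -2.8167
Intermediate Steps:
Function('M')(N, z) = Add(-67, Pow(Add(2, z), 2)) (Function('M')(N, z) = Add(Pow(Add(2, z), 2), -67) = Add(-67, Pow(Add(2, z), 2)))
Mul(-24083, Pow(Add(Function('M')(Mul(Add(54, -15), Pow(Add(8, -30), -1)), 184), -25979), -1)) = Mul(-24083, Pow(Add(Add(-67, Pow(Add(2, 184), 2)), -25979), -1)) = Mul(-24083, Pow(Add(Add(-67, Pow(186, 2)), -25979), -1)) = Mul(-24083, Pow(Add(Add(-67, 34596), -25979), -1)) = Mul(-24083, Pow(Add(34529, -25979), -1)) = Mul(-24083, Pow(8550, -1)) = Mul(-24083, Rational(1, 8550)) = Rational(-24083, 8550)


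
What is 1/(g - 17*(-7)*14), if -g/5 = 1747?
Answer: -1/7069 ≈ -0.00014146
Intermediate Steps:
g = -8735 (g = -5*1747 = -8735)
1/(g - 17*(-7)*14) = 1/(-8735 - 17*(-7)*14) = 1/(-8735 + 119*14) = 1/(-8735 + 1666) = 1/(-7069) = -1/7069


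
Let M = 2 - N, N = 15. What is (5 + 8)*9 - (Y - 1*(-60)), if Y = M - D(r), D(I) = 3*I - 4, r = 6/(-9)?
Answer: 64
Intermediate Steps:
M = -13 (M = 2 - 1*15 = 2 - 15 = -13)
r = -2/3 (r = 6*(-1/9) = -2/3 ≈ -0.66667)
D(I) = -4 + 3*I
Y = -7 (Y = -13 - (-4 + 3*(-2/3)) = -13 - (-4 - 2) = -13 - 1*(-6) = -13 + 6 = -7)
(5 + 8)*9 - (Y - 1*(-60)) = (5 + 8)*9 - (-7 - 1*(-60)) = 13*9 - (-7 + 60) = 117 - 1*53 = 117 - 53 = 64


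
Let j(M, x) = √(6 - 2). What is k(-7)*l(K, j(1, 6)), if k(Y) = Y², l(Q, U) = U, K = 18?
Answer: 98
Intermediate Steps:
j(M, x) = 2 (j(M, x) = √4 = 2)
k(-7)*l(K, j(1, 6)) = (-7)²*2 = 49*2 = 98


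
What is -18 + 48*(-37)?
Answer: -1794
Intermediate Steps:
-18 + 48*(-37) = -18 - 1776 = -1794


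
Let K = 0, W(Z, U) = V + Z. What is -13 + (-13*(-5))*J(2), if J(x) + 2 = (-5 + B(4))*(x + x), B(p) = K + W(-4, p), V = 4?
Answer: -1443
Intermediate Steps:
W(Z, U) = 4 + Z
B(p) = 0 (B(p) = 0 + (4 - 4) = 0 + 0 = 0)
J(x) = -2 - 10*x (J(x) = -2 + (-5 + 0)*(x + x) = -2 - 10*x)
-13 + (-13*(-5))*J(2) = -13 + (-13*(-5))*(-2 - 10*2) = -13 + 65*(-2 - 20) = -13 + 65*(-22) = -13 - 1430 = -1443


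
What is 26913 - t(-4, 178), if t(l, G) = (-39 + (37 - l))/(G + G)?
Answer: 4790513/178 ≈ 26913.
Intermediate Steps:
t(l, G) = (-2 - l)/(2*G) (t(l, G) = (-2 - l)/((2*G)) = (-2 - l)*(1/(2*G)) = (-2 - l)/(2*G))
26913 - t(-4, 178) = 26913 - (-2 - 1*(-4))/(2*178) = 26913 - (-2 + 4)/(2*178) = 26913 - 2/(2*178) = 26913 - 1*1/178 = 26913 - 1/178 = 4790513/178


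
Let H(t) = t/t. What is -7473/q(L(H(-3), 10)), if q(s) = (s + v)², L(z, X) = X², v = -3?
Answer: -7473/9409 ≈ -0.79424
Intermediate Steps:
H(t) = 1
q(s) = (-3 + s)² (q(s) = (s - 3)² = (-3 + s)²)
-7473/q(L(H(-3), 10)) = -7473/(-3 + 10²)² = -7473/(-3 + 100)² = -7473/(97²) = -7473/9409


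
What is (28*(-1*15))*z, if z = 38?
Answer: -15960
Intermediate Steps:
(28*(-1*15))*z = (28*(-1*15))*38 = (28*(-15))*38 = -420*38 = -15960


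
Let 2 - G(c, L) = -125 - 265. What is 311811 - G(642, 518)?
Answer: 311419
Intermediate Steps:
G(c, L) = 392 (G(c, L) = 2 - (-125 - 265) = 2 - 1*(-390) = 2 + 390 = 392)
311811 - G(642, 518) = 311811 - 1*392 = 311811 - 392 = 311419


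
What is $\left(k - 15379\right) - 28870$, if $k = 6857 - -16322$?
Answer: $-21070$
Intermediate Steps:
$k = 23179$ ($k = 6857 + 16322 = 23179$)
$\left(k - 15379\right) - 28870 = \left(23179 - 15379\right) - 28870 = 7800 - 28870 = -21070$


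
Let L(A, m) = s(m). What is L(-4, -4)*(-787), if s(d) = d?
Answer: 3148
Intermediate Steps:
L(A, m) = m
L(-4, -4)*(-787) = -4*(-787) = 3148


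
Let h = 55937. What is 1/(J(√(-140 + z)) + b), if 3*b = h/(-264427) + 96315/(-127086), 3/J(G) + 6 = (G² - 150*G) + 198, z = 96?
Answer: -10243333701368301780536996/3305788786102948998194941 - 28232349750413418932100*I*√11/3305788786102948998194941 ≈ -3.0986 - 0.028325*I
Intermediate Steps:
J(G) = 3/(192 + G² - 150*G) (J(G) = 3/(-6 + ((G² - 150*G) + 198)) = 3/(-6 + (198 + G² - 150*G)) = 3/(192 + G² - 150*G))
b = -3619677343/11201656574 (b = (55937/(-264427) + 96315/(-127086))/3 = (55937*(-1/264427) + 96315*(-1/127086))/3 = (-55937/264427 - 32105/42362)/3 = (⅓)*(-10859032029/11201656574) = -3619677343/11201656574 ≈ -0.32314)
1/(J(√(-140 + z)) + b) = 1/(3/(192 + (√(-140 + 96))² - 150*√(-140 + 96)) - 3619677343/11201656574) = 1/(3/(192 + (√(-44))² - 300*I*√11) - 3619677343/11201656574) = 1/(3/(192 + (2*I*√11)² - 300*I*√11) - 3619677343/11201656574) = 1/(3/(192 - 44 - 300*I*√11) - 3619677343/11201656574) = 1/(3/(148 - 300*I*√11) - 3619677343/11201656574) = 1/(-3619677343/11201656574 + 3/(148 - 300*I*√11))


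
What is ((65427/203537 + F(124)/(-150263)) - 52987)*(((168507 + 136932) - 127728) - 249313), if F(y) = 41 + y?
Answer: 116034539583006204202/30584080231 ≈ 3.7940e+9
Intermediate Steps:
((65427/203537 + F(124)/(-150263)) - 52987)*(((168507 + 136932) - 127728) - 249313) = ((65427/203537 + (41 + 124)/(-150263)) - 52987)*(((168507 + 136932) - 127728) - 249313) = ((65427*(1/203537) + 165*(-1/150263)) - 52987)*((305439 - 127728) - 249313) = ((65427/203537 - 165/150263) - 52987)*(177711 - 249313) = (9797673696/30584080231 - 52987)*(-71602) = -1620548861526301/30584080231*(-71602) = 116034539583006204202/30584080231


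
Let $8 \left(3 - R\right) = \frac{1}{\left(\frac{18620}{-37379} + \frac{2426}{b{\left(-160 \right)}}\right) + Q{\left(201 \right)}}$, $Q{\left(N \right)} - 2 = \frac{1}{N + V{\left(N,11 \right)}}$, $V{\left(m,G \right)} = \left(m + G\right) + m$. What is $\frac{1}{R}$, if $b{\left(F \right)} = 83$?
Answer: $\frac{234169679876}{701556585329} \approx 0.33379$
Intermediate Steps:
$V{\left(m,G \right)} = G + 2 m$ ($V{\left(m,G \right)} = \left(G + m\right) + m = G + 2 m$)
$Q{\left(N \right)} = 2 + \frac{1}{11 + 3 N}$ ($Q{\left(N \right)} = 2 + \frac{1}{N + \left(11 + 2 N\right)} = 2 + \frac{1}{11 + 3 N}$)
$R = \frac{701556585329}{234169679876}$ ($R = 3 - \frac{1}{8 \left(\left(\frac{18620}{-37379} + \frac{2426}{83}\right) + \frac{23 + 6 \cdot 201}{11 + 3 \cdot 201}\right)} = 3 - \frac{1}{8 \left(\left(18620 \left(- \frac{1}{37379}\right) + 2426 \cdot \frac{1}{83}\right) + \frac{23 + 1206}{11 + 603}\right)} = 3 - \frac{1}{8 \left(\left(- \frac{18620}{37379} + \frac{2426}{83}\right) + \frac{1}{614} \cdot 1229\right)} = 3 - \frac{1}{8 \left(\frac{89135994}{3102457} + \frac{1}{614} \cdot 1229\right)} = 3 - \frac{1}{8 \left(\frac{89135994}{3102457} + \frac{1229}{614}\right)} = 3 - \frac{1}{8 \cdot \frac{58542419969}{1904908598}} = 3 - \frac{952454299}{234169679876} = \frac{701556585329}{234169679876} \approx 2.9959$)
$\frac{1}{R} = \frac{1}{\frac{701556585329}{234169679876}} = \frac{234169679876}{701556585329}$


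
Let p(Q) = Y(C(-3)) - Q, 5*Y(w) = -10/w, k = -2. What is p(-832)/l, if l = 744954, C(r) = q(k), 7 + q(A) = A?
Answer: 535/478899 ≈ 0.0011171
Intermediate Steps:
q(A) = -7 + A
C(r) = -9 (C(r) = -7 - 2 = -9)
Y(w) = -2/w (Y(w) = (-10/w)/5 = -2/w)
p(Q) = 2/9 - Q (p(Q) = -2/(-9) - Q = -2*(-1/9) - Q = 2/9 - Q)
p(-832)/l = (2/9 - 1*(-832))/744954 = (2/9 + 832)*(1/744954) = (7490/9)*(1/744954) = 535/478899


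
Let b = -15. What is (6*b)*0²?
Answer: 0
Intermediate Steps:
(6*b)*0² = (6*(-15))*0² = -90*0 = 0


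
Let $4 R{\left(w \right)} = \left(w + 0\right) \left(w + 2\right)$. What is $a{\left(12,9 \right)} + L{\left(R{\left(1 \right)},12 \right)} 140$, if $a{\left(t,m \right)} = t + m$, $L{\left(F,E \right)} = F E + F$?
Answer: $1386$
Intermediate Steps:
$R{\left(w \right)} = \frac{w \left(2 + w\right)}{4}$ ($R{\left(w \right)} = \frac{\left(w + 0\right) \left(w + 2\right)}{4} = \frac{w \left(2 + w\right)}{4}$)
$L{\left(F,E \right)} = F + E F$ ($L{\left(F,E \right)} = E F + F = F + E F$)
$a{\left(t,m \right)} = m + t$
$a{\left(12,9 \right)} + L{\left(R{\left(1 \right)},12 \right)} 140 = \left(9 + 12\right) + \frac{1}{4} \cdot 1 \left(2 + 1\right) \left(1 + 12\right) 140 = 21 + \frac{1}{4} \cdot 1 \cdot 3 \cdot 13 \cdot 140 = 21 + \frac{3}{4} \cdot 13 \cdot 140 = 21 + \frac{39}{4} \cdot 140 = 21 + 1365 = 1386$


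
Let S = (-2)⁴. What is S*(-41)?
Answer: -656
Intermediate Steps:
S = 16
S*(-41) = 16*(-41) = -656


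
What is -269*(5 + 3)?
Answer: -2152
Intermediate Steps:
-269*(5 + 3) = -269*8 = -2152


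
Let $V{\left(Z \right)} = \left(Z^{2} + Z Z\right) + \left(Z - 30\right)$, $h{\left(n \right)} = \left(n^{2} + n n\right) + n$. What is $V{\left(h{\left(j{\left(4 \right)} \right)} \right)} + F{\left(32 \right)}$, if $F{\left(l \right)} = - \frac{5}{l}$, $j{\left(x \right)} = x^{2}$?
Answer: $\frac{17858107}{32} \approx 5.5807 \cdot 10^{5}$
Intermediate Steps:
$h{\left(n \right)} = n + 2 n^{2}$ ($h{\left(n \right)} = \left(n^{2} + n^{2}\right) + n = 2 n^{2} + n = n + 2 n^{2}$)
$V{\left(Z \right)} = -30 + Z + 2 Z^{2}$ ($V{\left(Z \right)} = \left(Z^{2} + Z^{2}\right) + \left(-30 + Z\right) = 2 Z^{2} + \left(-30 + Z\right) = -30 + Z + 2 Z^{2}$)
$V{\left(h{\left(j{\left(4 \right)} \right)} \right)} + F{\left(32 \right)} = \left(-30 + 4^{2} \left(1 + 2 \cdot 4^{2}\right) + 2 \left(4^{2} \left(1 + 2 \cdot 4^{2}\right)\right)^{2}\right) - \frac{5}{32} = \left(-30 + 16 \left(1 + 2 \cdot 16\right) + 2 \left(16 \left(1 + 2 \cdot 16\right)\right)^{2}\right) - \frac{5}{32} = \left(-30 + 16 \left(1 + 32\right) + 2 \left(16 \left(1 + 32\right)\right)^{2}\right) - \frac{5}{32} = \left(-30 + 16 \cdot 33 + 2 \left(16 \cdot 33\right)^{2}\right) - \frac{5}{32} = \left(-30 + 528 + 2 \cdot 528^{2}\right) - \frac{5}{32} = \left(-30 + 528 + 2 \cdot 278784\right) - \frac{5}{32} = \left(-30 + 528 + 557568\right) - \frac{5}{32} = 558066 - \frac{5}{32} = \frac{17858107}{32}$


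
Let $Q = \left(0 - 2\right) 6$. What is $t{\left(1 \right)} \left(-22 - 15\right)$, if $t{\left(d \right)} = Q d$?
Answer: $444$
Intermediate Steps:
$Q = -12$ ($Q = \left(-2\right) 6 = -12$)
$t{\left(d \right)} = - 12 d$
$t{\left(1 \right)} \left(-22 - 15\right) = \left(-12\right) 1 \left(-22 - 15\right) = \left(-12\right) \left(-37\right) = 444$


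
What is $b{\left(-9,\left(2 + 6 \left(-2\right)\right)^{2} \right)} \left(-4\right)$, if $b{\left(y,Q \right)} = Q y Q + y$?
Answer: $360036$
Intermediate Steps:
$b{\left(y,Q \right)} = y + y Q^{2}$ ($b{\left(y,Q \right)} = y Q^{2} + y = y + y Q^{2}$)
$b{\left(-9,\left(2 + 6 \left(-2\right)\right)^{2} \right)} \left(-4\right) = - 9 \left(1 + \left(\left(2 + 6 \left(-2\right)\right)^{2}\right)^{2}\right) \left(-4\right) = - 9 \left(1 + \left(\left(2 - 12\right)^{2}\right)^{2}\right) \left(-4\right) = - 9 \left(1 + \left(\left(-10\right)^{2}\right)^{2}\right) \left(-4\right) = - 9 \left(1 + 100^{2}\right) \left(-4\right) = - 9 \left(1 + 10000\right) \left(-4\right) = \left(-9\right) 10001 \left(-4\right) = \left(-90009\right) \left(-4\right) = 360036$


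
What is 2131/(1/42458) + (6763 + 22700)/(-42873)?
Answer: 1293021059597/14291 ≈ 9.0478e+7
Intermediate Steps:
2131/(1/42458) + (6763 + 22700)/(-42873) = 2131/(1/42458) + 29463*(-1/42873) = 2131*42458 - 9821/14291 = 90477998 - 9821/14291 = 1293021059597/14291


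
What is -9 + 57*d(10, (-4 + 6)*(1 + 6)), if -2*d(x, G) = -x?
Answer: 276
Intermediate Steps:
d(x, G) = x/2 (d(x, G) = -(-1)*x/2 = x/2)
-9 + 57*d(10, (-4 + 6)*(1 + 6)) = -9 + 57*((1/2)*10) = -9 + 57*5 = -9 + 285 = 276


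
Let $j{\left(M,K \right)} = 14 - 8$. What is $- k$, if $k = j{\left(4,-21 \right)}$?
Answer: $-6$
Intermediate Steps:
$j{\left(M,K \right)} = 6$ ($j{\left(M,K \right)} = 14 - 8 = 6$)
$k = 6$
$- k = \left(-1\right) 6 = -6$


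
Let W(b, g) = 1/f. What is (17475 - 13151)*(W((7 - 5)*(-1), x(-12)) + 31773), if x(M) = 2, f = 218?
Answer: 14975125430/109 ≈ 1.3739e+8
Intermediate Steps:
W(b, g) = 1/218
(17475 - 13151)*(W((7 - 5)*(-1), x(-12)) + 31773) = (17475 - 13151)*(1/218 + 31773) = 4324*(6926515/218) = 14975125430/109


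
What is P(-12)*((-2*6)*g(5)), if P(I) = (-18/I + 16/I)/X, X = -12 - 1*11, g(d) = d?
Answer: 10/23 ≈ 0.43478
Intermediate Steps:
X = -23 (X = -12 - 11 = -23)
P(I) = 2/(23*I) (P(I) = (-18/I + 16/I)/(-23) = -2/I*(-1/23) = 2/(23*I))
P(-12)*((-2*6)*g(5)) = ((2/23)/(-12))*(-2*6*5) = ((2/23)*(-1/12))*(-12*5) = -1/138*(-60) = 10/23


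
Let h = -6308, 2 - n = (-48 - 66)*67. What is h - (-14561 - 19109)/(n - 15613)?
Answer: -7189622/1139 ≈ -6312.2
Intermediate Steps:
n = 7640 (n = 2 - (-48 - 66)*67 = 2 - (-114)*67 = 2 - 1*(-7638) = 2 + 7638 = 7640)
h - (-14561 - 19109)/(n - 15613) = -6308 - (-14561 - 19109)/(7640 - 15613) = -6308 - (-33670)/(-7973) = -6308 - (-33670)*(-1)/7973 = -6308 - 1*4810/1139 = -6308 - 4810/1139 = -7189622/1139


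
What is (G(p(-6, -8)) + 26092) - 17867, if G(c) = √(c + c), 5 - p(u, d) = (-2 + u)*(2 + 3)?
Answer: 8225 + 3*√10 ≈ 8234.5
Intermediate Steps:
p(u, d) = 15 - 5*u (p(u, d) = 5 - (-2 + u)*(2 + 3) = 5 - (-2 + u)*5 = 5 - (-10 + 5*u) = 5 + (10 - 5*u) = 15 - 5*u)
G(c) = √2*√c (G(c) = √(2*c) = √2*√c)
(G(p(-6, -8)) + 26092) - 17867 = (√2*√(15 - 5*(-6)) + 26092) - 17867 = (√2*√(15 + 30) + 26092) - 17867 = (√2*√45 + 26092) - 17867 = (√2*(3*√5) + 26092) - 17867 = (3*√10 + 26092) - 17867 = (26092 + 3*√10) - 17867 = 8225 + 3*√10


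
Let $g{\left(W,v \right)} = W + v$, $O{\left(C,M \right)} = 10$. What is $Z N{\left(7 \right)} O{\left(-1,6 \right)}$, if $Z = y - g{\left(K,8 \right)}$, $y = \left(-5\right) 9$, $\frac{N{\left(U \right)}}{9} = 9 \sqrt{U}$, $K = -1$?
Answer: $- 42120 \sqrt{7} \approx -1.1144 \cdot 10^{5}$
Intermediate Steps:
$N{\left(U \right)} = 81 \sqrt{U}$ ($N{\left(U \right)} = 9 \cdot 9 \sqrt{U} = 81 \sqrt{U}$)
$y = -45$
$Z = -52$ ($Z = -45 - \left(-1 + 8\right) = -45 - 7 = -52$)
$Z N{\left(7 \right)} O{\left(-1,6 \right)} = - 52 \cdot 81 \sqrt{7} \cdot 10 = - 4212 \sqrt{7} \cdot 10 = - 42120 \sqrt{7}$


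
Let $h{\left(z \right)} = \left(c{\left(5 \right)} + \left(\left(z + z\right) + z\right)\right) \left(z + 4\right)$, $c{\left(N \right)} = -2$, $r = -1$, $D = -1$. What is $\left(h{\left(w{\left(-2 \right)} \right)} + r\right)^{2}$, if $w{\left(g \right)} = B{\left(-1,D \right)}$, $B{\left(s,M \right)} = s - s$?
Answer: $81$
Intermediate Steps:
$B{\left(s,M \right)} = 0$
$w{\left(g \right)} = 0$
$h{\left(z \right)} = \left(-2 + 3 z\right) \left(4 + z\right)$ ($h{\left(z \right)} = \left(-2 + \left(\left(z + z\right) + z\right)\right) \left(z + 4\right) = \left(-2 + \left(2 z + z\right)\right) \left(4 + z\right) = \left(-2 + 3 z\right) \left(4 + z\right)$)
$\left(h{\left(w{\left(-2 \right)} \right)} + r\right)^{2} = \left(\left(-8 + 3 \cdot 0^{2} + 10 \cdot 0\right) - 1\right)^{2} = \left(\left(-8 + 3 \cdot 0 + 0\right) - 1\right)^{2} = \left(\left(-8 + 0 + 0\right) - 1\right)^{2} = \left(-8 - 1\right)^{2} = \left(-9\right)^{2} = 81$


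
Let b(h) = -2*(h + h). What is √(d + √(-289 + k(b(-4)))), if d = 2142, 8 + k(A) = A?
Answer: √(2142 + I*√281) ≈ 46.282 + 0.1811*I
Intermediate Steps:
b(h) = -4*h
k(A) = -8 + A
√(d + √(-289 + k(b(-4)))) = √(2142 + √(-289 + (-8 - 4*(-4)))) = √(2142 + √(-289 + (-8 + 16))) = √(2142 + √(-289 + 8)) = √(2142 + √(-281)) = √(2142 + I*√281)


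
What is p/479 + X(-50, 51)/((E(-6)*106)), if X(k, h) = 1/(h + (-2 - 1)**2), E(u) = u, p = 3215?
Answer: 122683921/18278640 ≈ 6.7119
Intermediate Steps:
X(k, h) = 1/(9 + h) (X(k, h) = 1/(h + (-3)**2) = 1/(h + 9) = 1/(9 + h))
p/479 + X(-50, 51)/((E(-6)*106)) = 3215/479 + 1/((9 + 51)*((-6*106))) = 3215*(1/479) + 1/(60*(-636)) = 3215/479 + (1/60)*(-1/636) = 3215/479 - 1/38160 = 122683921/18278640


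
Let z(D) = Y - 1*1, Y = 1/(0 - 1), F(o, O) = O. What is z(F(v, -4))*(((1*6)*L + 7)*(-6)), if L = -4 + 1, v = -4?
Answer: -132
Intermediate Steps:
Y = -1 (Y = 1/(-1) = -1)
L = -3
z(D) = -2 (z(D) = -1 - 1*1 = -1 - 1 = -2)
z(F(v, -4))*(((1*6)*L + 7)*(-6)) = -2*((1*6)*(-3) + 7)*(-6) = -2*(6*(-3) + 7)*(-6) = -2*(-18 + 7)*(-6) = -(-22)*(-6) = -2*66 = -132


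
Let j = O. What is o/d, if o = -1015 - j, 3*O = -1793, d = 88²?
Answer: -313/5808 ≈ -0.053891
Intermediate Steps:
d = 7744
O = -1793/3 (O = (⅓)*(-1793) = -1793/3 ≈ -597.67)
j = -1793/3 ≈ -597.67
o = -1252/3 (o = -1015 - 1*(-1793/3) = -1015 + 1793/3 = -1252/3 ≈ -417.33)
o/d = -1252/3/7744 = -1252/3*1/7744 = -313/5808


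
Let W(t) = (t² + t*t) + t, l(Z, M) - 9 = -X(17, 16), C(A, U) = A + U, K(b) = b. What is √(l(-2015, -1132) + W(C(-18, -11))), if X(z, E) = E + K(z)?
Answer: 3*√181 ≈ 40.361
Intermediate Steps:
X(z, E) = E + z
l(Z, M) = -24 (l(Z, M) = 9 - (16 + 17) = 9 - 1*33 = 9 - 33 = -24)
W(t) = t + 2*t² (W(t) = (t² + t²) + t = 2*t² + t = t + 2*t²)
√(l(-2015, -1132) + W(C(-18, -11))) = √(-24 + (-18 - 11)*(1 + 2*(-18 - 11))) = √(-24 - 29*(1 + 2*(-29))) = √(-24 - 29*(1 - 58)) = √(-24 - 29*(-57)) = √(-24 + 1653) = √1629 = 3*√181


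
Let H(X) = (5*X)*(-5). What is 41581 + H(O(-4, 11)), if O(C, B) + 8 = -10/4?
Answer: 83687/2 ≈ 41844.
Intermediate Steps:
O(C, B) = -21/2 (O(C, B) = -8 - 10/4 = -8 - 10*¼ = -8 - 5/2 = -21/2)
H(X) = -25*X
41581 + H(O(-4, 11)) = 41581 - 25*(-21/2) = 41581 + 525/2 = 83687/2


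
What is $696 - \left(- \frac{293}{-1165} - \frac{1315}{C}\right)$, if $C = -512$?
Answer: $\frac{413468089}{596480} \approx 693.18$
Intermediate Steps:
$696 - \left(- \frac{293}{-1165} - \frac{1315}{C}\right) = 696 - \left(- \frac{293}{-1165} - \frac{1315}{-512}\right) = 696 - \left(\left(-293\right) \left(- \frac{1}{1165}\right) - - \frac{1315}{512}\right) = 696 - \left(\frac{293}{1165} + \frac{1315}{512}\right) = 696 - \frac{1681991}{596480} = \frac{413468089}{596480}$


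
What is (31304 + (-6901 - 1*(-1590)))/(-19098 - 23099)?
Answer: -25993/42197 ≈ -0.61599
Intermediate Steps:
(31304 + (-6901 - 1*(-1590)))/(-19098 - 23099) = (31304 + (-6901 + 1590))/(-42197) = (31304 - 5311)*(-1/42197) = 25993*(-1/42197) = -25993/42197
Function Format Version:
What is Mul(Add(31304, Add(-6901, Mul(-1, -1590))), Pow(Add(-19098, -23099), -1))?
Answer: Rational(-25993, 42197) ≈ -0.61599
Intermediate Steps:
Mul(Add(31304, Add(-6901, Mul(-1, -1590))), Pow(Add(-19098, -23099), -1)) = Mul(Add(31304, Add(-6901, 1590)), Pow(-42197, -1)) = Mul(Add(31304, -5311), Rational(-1, 42197)) = Mul(25993, Rational(-1, 42197)) = Rational(-25993, 42197)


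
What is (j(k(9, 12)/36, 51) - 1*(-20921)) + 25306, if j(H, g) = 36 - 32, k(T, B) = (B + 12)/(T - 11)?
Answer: 46231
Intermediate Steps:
k(T, B) = (12 + B)/(-11 + T)
j(H, g) = 4
(j(k(9, 12)/36, 51) - 1*(-20921)) + 25306 = (4 - 1*(-20921)) + 25306 = (4 + 20921) + 25306 = 20925 + 25306 = 46231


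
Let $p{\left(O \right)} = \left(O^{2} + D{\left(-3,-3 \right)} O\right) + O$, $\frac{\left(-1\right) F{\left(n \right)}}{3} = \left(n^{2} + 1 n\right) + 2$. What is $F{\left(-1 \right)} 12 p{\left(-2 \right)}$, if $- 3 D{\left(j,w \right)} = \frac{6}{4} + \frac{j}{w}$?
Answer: $-264$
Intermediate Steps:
$F{\left(n \right)} = -6 - 3 n - 3 n^{2}$ ($F{\left(n \right)} = - 3 \left(\left(n^{2} + 1 n\right) + 2\right) = - 3 \left(\left(n^{2} + n\right) + 2\right) = - 3 \left(\left(n + n^{2}\right) + 2\right) = - 3 \left(2 + n + n^{2}\right) = -6 - 3 n - 3 n^{2}$)
$D{\left(j,w \right)} = - \frac{1}{2} - \frac{j}{3 w}$ ($D{\left(j,w \right)} = - \frac{\frac{6}{4} + \frac{j}{w}}{3} = - \frac{6 \cdot \frac{1}{4} + \frac{j}{w}}{3} = - \frac{\frac{3}{2} + \frac{j}{w}}{3} = - \frac{1}{2} - \frac{j}{3 w}$)
$p{\left(O \right)} = O^{2} + \frac{O}{6}$ ($p{\left(O \right)} = \left(O^{2} + \frac{\left(- \frac{1}{2}\right) \left(-3\right) - -1}{-3} O\right) + O = \left(O^{2} + - \frac{\frac{3}{2} + 1}{3} O\right) + O = \left(O^{2} + \left(- \frac{1}{3}\right) \frac{5}{2} O\right) + O = \left(O^{2} - \frac{5 O}{6}\right) + O = O^{2} + \frac{O}{6}$)
$F{\left(-1 \right)} 12 p{\left(-2 \right)} = \left(-6 - -3 - 3 \left(-1\right)^{2}\right) 12 \left(- 2 \left(\frac{1}{6} - 2\right)\right) = \left(-6 + 3 - 3\right) 12 \left(\left(-2\right) \left(- \frac{11}{6}\right)\right) = \left(-6 + 3 - 3\right) 12 \cdot \frac{11}{3} = \left(-6\right) 12 \cdot \frac{11}{3} = \left(-72\right) \frac{11}{3} = -264$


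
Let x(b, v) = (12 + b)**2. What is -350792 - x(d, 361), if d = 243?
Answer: -415817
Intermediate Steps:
-350792 - x(d, 361) = -350792 - (12 + 243)**2 = -350792 - 1*255**2 = -350792 - 1*65025 = -350792 - 65025 = -415817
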